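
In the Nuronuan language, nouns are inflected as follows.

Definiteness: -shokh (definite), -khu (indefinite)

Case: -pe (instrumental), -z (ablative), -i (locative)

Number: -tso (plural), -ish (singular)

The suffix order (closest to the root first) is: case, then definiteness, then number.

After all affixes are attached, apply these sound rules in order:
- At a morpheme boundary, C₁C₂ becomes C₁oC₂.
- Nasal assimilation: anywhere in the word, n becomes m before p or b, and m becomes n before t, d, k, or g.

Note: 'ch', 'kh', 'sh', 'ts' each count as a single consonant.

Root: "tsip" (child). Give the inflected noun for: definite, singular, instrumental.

tsipopeshokhish

Attach case instrumental -pe → tsippe.
Attach definiteness definite -shokh → tsippeshokh.
Attach number singular -ish → tsippeshokhish.
Apply epenthesis: tsippeshokhish → tsipopeshokhish.
Nasal assimilation: no change.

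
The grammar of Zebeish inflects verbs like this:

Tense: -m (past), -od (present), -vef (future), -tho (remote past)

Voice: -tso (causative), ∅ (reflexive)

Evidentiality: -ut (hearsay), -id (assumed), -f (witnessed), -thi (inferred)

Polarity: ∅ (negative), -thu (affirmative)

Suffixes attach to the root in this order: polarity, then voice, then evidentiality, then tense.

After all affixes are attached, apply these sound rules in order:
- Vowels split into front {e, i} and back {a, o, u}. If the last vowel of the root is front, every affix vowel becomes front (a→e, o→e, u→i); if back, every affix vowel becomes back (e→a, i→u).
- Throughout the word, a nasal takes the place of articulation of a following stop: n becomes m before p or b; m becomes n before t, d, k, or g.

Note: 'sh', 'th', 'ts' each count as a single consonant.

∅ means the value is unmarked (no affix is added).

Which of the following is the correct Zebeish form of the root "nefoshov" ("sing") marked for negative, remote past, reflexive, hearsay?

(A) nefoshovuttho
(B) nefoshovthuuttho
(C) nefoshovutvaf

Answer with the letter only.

A

polarity = negative: zero marking, form stays nefoshov.
voice = reflexive: zero marking, form stays nefoshov.
Attach evidentiality hearsay -ut → nefoshovut.
Attach tense remote past -tho → nefoshovuttho.
Vowel harmony: no change.
Nasal assimilation: no change.
So the correct form is nefoshovuttho, option (A).
(C) nefoshovutvaf is wrong: it uses future instead of remote past for tense.
(B) nefoshovthuuttho is wrong: it uses affirmative instead of negative for polarity.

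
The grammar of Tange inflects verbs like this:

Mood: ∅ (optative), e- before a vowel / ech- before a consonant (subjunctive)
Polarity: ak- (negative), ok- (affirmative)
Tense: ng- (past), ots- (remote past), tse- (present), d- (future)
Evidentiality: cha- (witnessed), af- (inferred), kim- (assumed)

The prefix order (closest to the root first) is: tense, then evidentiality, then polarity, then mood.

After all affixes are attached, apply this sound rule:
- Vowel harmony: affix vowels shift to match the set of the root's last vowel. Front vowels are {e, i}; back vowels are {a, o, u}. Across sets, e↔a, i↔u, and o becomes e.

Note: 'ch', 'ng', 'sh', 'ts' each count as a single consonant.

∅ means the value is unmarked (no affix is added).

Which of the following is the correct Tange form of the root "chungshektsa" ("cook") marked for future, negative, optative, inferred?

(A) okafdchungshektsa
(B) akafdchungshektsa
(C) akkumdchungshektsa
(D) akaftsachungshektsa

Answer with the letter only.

B

Attach tense future d- → dchungshektsa.
Attach evidentiality inferred af- → afdchungshektsa.
Attach polarity negative ak- → akafdchungshektsa.
mood = optative: zero marking, form stays akafdchungshektsa.
Vowel harmony: no change.
So the correct form is akafdchungshektsa, option (B).
(A) okafdchungshektsa is wrong: it uses affirmative instead of negative for polarity.
(D) akaftsachungshektsa is wrong: it uses present instead of future for tense.
(C) akkumdchungshektsa is wrong: it uses assumed instead of inferred for evidentiality.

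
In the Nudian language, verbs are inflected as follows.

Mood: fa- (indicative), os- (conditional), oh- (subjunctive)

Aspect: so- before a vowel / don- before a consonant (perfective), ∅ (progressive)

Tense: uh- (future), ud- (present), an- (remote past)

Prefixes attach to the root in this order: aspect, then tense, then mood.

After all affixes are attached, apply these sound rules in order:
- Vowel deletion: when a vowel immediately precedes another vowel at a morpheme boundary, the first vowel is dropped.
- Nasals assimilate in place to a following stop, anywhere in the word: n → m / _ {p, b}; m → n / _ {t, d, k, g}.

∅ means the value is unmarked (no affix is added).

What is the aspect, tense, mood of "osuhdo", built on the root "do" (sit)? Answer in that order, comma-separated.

progressive, future, conditional

Segment: os-uh-do.
aspect: ∅ → progressive.
tense: uh- → future.
mood: os- → conditional.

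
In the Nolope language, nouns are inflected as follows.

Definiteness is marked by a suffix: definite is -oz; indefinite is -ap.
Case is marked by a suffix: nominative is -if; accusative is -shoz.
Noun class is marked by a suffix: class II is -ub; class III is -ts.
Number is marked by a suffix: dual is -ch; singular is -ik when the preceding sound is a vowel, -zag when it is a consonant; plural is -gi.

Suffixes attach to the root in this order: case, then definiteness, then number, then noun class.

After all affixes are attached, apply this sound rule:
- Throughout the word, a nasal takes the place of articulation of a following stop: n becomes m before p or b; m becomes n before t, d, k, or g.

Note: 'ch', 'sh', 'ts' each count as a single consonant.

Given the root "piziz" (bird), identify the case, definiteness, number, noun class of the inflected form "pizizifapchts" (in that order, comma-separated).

nominative, indefinite, dual, class III

Segment: piziz-if-ap-ch-ts.
case: -if → nominative.
definiteness: -ap → indefinite.
number: -ch → dual.
noun class: -ts → class III.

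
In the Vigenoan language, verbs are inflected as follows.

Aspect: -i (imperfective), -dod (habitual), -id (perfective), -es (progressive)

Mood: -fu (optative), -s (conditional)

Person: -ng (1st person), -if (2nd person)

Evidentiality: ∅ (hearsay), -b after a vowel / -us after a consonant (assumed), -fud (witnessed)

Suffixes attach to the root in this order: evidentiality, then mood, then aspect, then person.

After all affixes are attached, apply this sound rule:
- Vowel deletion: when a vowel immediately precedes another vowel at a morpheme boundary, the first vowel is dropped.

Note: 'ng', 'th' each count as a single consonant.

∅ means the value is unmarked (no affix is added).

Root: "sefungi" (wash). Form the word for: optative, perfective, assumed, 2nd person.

Attach evidentiality assumed -b (after vowel 'i') → sefungib.
Attach mood optative -fu → sefungibfu.
Attach aspect perfective -id → sefungibfuid.
Attach person 2nd person -if → sefungibfuidif.
Apply vowel deletion: sefungibfuidif → sefungibfidif.

sefungibfidif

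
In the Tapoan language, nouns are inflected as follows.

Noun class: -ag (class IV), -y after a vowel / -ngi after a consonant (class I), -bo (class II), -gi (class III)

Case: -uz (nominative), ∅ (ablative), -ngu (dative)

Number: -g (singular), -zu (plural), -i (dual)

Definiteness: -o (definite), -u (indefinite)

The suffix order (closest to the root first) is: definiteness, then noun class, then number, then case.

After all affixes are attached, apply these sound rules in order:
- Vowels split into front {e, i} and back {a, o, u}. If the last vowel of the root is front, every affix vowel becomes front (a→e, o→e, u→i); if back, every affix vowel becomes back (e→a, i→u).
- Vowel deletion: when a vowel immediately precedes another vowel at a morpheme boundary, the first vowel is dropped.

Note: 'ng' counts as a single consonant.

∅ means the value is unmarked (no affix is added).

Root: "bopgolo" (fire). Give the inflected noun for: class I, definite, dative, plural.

Attach definiteness definite -o → bopgoloo.
Attach noun class class I -y (after vowel 'o') → bopgolooy.
Attach number plural -zu → bopgolooyzu.
Attach case dative -ngu → bopgolooyzungu.
Vowel harmony: no change.
Apply vowel deletion: bopgolooyzungu → bopgoloyzungu.

bopgoloyzungu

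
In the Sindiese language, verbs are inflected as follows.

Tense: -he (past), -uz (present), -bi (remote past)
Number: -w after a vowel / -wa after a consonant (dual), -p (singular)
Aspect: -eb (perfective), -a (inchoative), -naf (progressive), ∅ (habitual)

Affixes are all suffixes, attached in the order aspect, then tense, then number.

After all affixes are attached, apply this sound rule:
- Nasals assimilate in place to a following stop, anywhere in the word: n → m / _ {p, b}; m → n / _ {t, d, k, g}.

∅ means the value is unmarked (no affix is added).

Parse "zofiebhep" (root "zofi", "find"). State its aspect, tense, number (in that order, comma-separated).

Segment: zofi-eb-he-p.
aspect: -eb → perfective.
tense: -he → past.
number: -p → singular.

perfective, past, singular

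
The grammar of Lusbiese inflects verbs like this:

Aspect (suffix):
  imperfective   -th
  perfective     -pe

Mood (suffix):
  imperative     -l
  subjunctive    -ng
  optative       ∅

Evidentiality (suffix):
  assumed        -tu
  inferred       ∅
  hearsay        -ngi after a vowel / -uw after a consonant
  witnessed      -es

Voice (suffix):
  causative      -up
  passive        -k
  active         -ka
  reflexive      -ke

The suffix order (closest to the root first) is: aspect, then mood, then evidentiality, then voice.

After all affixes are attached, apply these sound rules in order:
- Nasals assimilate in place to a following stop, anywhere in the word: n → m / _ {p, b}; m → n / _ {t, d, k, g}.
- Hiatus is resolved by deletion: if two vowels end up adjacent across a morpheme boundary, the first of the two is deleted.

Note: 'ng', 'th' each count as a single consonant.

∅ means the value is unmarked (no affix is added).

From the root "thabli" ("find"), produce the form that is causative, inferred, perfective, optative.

thablipup

Attach aspect perfective -pe → thablipe.
mood = optative: zero marking, form stays thablipe.
evidentiality = inferred: zero marking, form stays thablipe.
Attach voice causative -up → thablipeup.
Nasal assimilation: no change.
Apply vowel deletion: thablipeup → thablipup.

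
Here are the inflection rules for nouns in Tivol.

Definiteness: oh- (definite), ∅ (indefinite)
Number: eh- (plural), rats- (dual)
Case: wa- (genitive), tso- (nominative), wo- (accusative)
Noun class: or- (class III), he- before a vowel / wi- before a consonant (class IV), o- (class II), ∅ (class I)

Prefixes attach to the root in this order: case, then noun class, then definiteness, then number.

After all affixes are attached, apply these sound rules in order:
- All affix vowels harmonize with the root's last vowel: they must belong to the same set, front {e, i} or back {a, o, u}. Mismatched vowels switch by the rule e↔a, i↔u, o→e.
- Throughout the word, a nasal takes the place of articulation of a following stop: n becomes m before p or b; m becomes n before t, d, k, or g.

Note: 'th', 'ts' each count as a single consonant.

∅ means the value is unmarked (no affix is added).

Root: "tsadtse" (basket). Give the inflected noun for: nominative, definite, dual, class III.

Attach case nominative tso- → tsotsadtse.
Attach noun class class III or- → ortsotsadtse.
Attach definiteness definite oh- → ohortsotsadtse.
Attach number dual rats- → ratsohortsotsadtse.
Apply vowel harmony: ratsohortsotsadtse → retsehertsetsadtse.
Nasal assimilation: no change.

retsehertsetsadtse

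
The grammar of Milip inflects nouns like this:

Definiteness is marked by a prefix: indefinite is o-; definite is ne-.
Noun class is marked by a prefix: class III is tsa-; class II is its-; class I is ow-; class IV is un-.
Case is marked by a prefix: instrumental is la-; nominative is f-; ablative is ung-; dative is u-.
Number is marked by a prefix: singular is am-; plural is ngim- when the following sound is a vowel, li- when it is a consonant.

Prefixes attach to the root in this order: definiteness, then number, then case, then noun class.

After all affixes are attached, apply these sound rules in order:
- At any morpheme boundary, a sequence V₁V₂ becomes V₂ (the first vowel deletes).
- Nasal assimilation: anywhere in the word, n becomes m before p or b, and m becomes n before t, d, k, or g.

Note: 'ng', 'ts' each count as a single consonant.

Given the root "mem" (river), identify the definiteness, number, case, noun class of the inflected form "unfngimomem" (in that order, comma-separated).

Segment: un-f-ngim-o-mem.
definiteness: o- → indefinite.
number: ngim/li- → plural.
case: f- → nominative.
noun class: un- → class IV.

indefinite, plural, nominative, class IV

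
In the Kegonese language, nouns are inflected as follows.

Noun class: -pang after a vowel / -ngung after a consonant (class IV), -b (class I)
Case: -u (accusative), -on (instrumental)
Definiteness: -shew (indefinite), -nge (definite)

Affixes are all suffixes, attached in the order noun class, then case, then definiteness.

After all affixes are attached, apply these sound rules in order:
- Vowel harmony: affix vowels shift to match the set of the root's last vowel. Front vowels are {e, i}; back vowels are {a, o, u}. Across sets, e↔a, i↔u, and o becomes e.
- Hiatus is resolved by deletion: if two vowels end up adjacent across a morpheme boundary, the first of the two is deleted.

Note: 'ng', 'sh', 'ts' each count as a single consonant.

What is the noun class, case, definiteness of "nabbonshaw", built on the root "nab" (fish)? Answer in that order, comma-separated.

class I, instrumental, indefinite

Segment: nab-b-on-shew.
noun class: -b → class I.
case: -on → instrumental.
definiteness: -shew → indefinite.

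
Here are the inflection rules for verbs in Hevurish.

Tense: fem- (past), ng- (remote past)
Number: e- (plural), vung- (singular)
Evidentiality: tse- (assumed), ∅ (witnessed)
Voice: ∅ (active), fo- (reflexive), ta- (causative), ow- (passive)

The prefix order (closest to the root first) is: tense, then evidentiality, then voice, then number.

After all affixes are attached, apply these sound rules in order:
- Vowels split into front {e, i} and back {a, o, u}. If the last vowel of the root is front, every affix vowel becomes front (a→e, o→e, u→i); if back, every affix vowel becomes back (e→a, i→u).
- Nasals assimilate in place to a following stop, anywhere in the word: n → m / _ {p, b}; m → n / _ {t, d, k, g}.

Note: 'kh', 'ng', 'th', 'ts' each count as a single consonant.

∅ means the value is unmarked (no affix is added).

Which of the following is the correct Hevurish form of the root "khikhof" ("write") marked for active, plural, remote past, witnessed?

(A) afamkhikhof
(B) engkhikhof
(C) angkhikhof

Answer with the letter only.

Attach tense remote past ng- → ngkhikhof.
evidentiality = witnessed: zero marking, form stays ngkhikhof.
voice = active: zero marking, form stays ngkhikhof.
Attach number plural e- → engkhikhof.
Apply vowel harmony: engkhikhof → angkhikhof.
Nasal assimilation: no change.
So the correct form is angkhikhof, option (C).
(A) afamkhikhof is wrong: it uses past instead of remote past for tense.
(B) engkhikhof is wrong: it fails to apply the sound rule(s).

C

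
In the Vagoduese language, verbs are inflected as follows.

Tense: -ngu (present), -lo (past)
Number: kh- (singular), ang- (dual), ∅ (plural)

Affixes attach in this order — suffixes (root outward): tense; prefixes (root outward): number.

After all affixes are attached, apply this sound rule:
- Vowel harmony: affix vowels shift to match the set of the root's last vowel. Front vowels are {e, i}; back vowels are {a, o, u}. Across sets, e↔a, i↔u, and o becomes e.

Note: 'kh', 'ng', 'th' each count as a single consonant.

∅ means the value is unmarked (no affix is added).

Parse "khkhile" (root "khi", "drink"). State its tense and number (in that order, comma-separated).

Segment: kh-khi-lo.
tense: -lo → past.
number: kh- → singular.

past, singular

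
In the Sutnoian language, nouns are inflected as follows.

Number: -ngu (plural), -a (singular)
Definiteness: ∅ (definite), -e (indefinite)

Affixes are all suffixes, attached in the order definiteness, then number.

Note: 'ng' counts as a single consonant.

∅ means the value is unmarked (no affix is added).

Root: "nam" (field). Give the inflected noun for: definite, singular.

definiteness = definite: zero marking, form stays nam.
Attach number singular -a → nama.

nama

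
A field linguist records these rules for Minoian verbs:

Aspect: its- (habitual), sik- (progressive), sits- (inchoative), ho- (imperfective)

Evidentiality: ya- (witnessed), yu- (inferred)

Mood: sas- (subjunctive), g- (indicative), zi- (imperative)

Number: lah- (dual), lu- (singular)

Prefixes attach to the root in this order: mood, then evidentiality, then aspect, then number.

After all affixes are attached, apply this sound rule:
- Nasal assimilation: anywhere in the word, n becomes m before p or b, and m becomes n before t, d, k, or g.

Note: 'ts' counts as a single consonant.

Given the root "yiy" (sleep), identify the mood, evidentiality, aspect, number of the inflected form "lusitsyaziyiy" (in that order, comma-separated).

imperative, witnessed, inchoative, singular

Segment: lu-sits-ya-zi-yiy.
mood: zi- → imperative.
evidentiality: ya- → witnessed.
aspect: sits- → inchoative.
number: lu- → singular.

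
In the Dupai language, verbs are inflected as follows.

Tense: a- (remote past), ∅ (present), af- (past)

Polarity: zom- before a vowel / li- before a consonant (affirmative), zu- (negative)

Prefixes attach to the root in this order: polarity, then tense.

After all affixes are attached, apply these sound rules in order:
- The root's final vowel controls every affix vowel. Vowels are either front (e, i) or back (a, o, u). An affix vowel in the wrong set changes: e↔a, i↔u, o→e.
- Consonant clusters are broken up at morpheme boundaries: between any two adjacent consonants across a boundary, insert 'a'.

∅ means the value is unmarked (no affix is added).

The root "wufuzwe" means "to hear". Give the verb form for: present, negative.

Attach polarity negative zu- → zuwufuzwe.
tense = present: zero marking, form stays zuwufuzwe.
Apply vowel harmony: zuwufuzwe → ziwufuzwe.
Epenthesis: no change.

ziwufuzwe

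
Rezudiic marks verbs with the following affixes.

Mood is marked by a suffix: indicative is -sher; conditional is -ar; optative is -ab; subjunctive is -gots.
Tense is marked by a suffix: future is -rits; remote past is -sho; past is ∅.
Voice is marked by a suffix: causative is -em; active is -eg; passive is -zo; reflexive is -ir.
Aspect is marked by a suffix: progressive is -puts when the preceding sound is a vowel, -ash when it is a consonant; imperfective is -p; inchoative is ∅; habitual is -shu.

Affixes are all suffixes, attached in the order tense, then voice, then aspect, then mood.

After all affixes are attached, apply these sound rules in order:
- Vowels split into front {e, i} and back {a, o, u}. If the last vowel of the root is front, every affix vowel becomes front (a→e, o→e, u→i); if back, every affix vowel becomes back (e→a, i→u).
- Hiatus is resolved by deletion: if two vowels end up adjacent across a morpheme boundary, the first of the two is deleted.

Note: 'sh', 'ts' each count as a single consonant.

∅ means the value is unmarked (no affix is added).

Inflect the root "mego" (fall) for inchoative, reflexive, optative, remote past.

Attach tense remote past -sho → megosho.
Attach voice reflexive -ir → megoshoir.
aspect = inchoative: zero marking, form stays megoshoir.
Attach mood optative -ab → megoshoirab.
Apply vowel harmony: megoshoirab → megoshourab.
Apply vowel deletion: megoshourab → megoshurab.

megoshurab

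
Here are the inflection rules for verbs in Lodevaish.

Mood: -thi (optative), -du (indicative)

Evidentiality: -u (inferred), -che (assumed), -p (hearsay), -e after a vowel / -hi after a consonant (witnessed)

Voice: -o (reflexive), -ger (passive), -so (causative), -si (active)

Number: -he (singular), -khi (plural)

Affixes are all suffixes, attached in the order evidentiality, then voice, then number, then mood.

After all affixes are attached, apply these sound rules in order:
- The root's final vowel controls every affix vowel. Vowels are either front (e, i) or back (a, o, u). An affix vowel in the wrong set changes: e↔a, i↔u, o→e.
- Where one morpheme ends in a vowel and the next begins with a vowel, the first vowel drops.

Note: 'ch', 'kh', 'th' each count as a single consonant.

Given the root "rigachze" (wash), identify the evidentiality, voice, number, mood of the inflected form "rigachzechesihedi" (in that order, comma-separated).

assumed, active, singular, indicative

Segment: rigachze-che-si-he-du.
evidentiality: -che → assumed.
voice: -si → active.
number: -he → singular.
mood: -du → indicative.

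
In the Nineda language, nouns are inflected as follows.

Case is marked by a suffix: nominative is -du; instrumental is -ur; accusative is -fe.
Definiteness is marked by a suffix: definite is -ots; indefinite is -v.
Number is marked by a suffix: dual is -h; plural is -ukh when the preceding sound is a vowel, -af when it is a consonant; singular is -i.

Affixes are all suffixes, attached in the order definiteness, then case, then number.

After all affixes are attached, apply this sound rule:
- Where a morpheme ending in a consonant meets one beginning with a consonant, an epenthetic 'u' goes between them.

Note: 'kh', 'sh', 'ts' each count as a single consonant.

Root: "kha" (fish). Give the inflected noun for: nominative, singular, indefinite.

khavudui

Attach definiteness indefinite -v → khav.
Attach case nominative -du → khavdu.
Attach number singular -i → khavdui.
Apply epenthesis: khavdui → khavudui.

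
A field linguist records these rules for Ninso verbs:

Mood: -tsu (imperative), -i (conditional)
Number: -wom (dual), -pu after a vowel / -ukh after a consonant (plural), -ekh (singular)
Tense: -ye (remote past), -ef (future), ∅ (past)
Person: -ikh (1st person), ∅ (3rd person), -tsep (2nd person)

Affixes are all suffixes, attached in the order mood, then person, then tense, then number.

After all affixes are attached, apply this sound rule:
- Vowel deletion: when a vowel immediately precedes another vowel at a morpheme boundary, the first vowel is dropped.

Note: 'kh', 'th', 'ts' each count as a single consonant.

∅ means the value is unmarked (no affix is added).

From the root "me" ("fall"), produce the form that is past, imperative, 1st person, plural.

Attach mood imperative -tsu → metsu.
Attach person 1st person -ikh → metsuikh.
tense = past: zero marking, form stays metsuikh.
Attach number plural -ukh (after consonant 'kh') → metsuikhukh.
Apply vowel deletion: metsuikhukh → metsikhukh.

metsikhukh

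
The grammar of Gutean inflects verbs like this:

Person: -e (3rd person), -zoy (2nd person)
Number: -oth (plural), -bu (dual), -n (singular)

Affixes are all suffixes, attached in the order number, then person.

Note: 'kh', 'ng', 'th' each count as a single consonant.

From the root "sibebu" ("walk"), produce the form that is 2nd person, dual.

sibebubuzoy

Attach number dual -bu → sibebubu.
Attach person 2nd person -zoy → sibebubuzoy.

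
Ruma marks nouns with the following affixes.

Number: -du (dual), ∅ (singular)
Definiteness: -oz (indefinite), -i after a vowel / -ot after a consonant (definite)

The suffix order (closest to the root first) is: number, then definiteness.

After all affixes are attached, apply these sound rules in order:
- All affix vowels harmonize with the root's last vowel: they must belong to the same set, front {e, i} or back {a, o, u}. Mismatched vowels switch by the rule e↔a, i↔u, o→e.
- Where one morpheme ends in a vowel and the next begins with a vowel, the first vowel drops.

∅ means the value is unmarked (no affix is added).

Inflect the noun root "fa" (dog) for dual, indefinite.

fadoz

Attach number dual -du → fadu.
Attach definiteness indefinite -oz → faduoz.
Vowel harmony: no change.
Apply vowel deletion: faduoz → fadoz.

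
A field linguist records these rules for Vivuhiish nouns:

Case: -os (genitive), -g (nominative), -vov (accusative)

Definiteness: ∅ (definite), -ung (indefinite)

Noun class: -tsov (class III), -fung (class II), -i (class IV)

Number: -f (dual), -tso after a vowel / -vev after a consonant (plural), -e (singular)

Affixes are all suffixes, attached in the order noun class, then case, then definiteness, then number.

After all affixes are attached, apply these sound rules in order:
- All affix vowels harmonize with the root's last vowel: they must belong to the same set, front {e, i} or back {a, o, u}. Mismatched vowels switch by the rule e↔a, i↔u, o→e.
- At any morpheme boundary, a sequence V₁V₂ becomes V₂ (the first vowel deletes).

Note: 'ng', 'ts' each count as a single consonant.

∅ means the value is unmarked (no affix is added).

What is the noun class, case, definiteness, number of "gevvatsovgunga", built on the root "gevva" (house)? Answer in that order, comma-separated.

Segment: gevva-tsov-g-ung-e.
noun class: -tsov → class III.
case: -g → nominative.
definiteness: -ung → indefinite.
number: -e → singular.

class III, nominative, indefinite, singular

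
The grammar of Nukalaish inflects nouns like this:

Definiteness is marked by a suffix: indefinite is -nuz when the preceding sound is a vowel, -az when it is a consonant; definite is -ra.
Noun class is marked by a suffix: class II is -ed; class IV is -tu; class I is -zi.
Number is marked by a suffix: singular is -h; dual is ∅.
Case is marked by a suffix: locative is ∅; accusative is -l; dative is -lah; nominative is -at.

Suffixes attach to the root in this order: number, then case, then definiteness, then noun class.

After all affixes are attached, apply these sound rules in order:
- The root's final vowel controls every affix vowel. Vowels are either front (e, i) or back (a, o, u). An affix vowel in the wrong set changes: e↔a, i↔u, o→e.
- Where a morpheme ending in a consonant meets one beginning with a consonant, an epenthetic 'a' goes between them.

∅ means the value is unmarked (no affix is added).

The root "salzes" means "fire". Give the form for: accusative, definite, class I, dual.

salzesalarezi

number = dual: zero marking, form stays salzes.
Attach case accusative -l → salzesl.
Attach definiteness definite -ra → salzeslra.
Attach noun class class I -zi → salzeslrazi.
Apply vowel harmony: salzeslrazi → salzeslrezi.
Apply epenthesis: salzeslrezi → salzesalarezi.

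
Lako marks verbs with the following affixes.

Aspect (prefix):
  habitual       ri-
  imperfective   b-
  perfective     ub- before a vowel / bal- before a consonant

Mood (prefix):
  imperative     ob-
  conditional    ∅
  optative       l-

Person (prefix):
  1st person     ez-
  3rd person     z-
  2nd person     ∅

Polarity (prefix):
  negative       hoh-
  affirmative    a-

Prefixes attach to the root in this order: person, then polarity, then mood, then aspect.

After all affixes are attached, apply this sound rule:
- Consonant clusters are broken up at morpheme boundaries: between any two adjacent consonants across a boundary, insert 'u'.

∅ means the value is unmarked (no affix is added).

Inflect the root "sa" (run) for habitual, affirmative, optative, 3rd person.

Attach person 3rd person z- → zsa.
Attach polarity affirmative a- → azsa.
Attach mood optative l- → lazsa.
Attach aspect habitual ri- → rilazsa.
Apply epenthesis: rilazsa → rilazusa.

rilazusa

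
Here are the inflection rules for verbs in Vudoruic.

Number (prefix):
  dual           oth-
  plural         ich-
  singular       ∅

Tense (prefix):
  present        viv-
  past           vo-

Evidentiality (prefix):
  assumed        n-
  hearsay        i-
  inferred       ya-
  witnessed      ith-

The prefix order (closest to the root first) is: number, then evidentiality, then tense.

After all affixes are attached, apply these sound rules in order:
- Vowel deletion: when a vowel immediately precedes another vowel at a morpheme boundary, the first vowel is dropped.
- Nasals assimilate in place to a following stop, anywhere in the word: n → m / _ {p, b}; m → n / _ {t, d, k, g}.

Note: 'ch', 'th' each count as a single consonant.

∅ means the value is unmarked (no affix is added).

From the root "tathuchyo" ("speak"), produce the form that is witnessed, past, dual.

vithothtathuchyo

Attach number dual oth- → othtathuchyo.
Attach evidentiality witnessed ith- → ithothtathuchyo.
Attach tense past vo- → voithothtathuchyo.
Apply vowel deletion: voithothtathuchyo → vithothtathuchyo.
Nasal assimilation: no change.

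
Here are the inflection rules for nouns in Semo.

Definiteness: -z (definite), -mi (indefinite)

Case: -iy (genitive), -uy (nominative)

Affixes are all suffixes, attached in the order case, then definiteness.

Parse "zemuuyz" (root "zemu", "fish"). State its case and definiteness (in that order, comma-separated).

nominative, definite

Segment: zemu-uy-z.
case: -uy → nominative.
definiteness: -z → definite.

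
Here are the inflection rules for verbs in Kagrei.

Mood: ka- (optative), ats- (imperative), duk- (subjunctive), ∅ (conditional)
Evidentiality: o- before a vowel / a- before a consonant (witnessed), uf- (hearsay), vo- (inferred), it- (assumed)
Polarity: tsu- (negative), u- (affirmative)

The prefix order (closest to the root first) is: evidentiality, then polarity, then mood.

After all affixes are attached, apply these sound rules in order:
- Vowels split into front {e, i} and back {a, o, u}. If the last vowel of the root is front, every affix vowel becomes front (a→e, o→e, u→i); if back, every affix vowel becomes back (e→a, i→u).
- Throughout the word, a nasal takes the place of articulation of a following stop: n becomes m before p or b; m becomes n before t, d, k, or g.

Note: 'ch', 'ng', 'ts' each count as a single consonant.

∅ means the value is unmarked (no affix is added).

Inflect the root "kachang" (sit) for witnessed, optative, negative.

katsuakachang

Attach evidentiality witnessed a- (before consonant 'k') → akachang.
Attach polarity negative tsu- → tsuakachang.
Attach mood optative ka- → katsuakachang.
Vowel harmony: no change.
Nasal assimilation: no change.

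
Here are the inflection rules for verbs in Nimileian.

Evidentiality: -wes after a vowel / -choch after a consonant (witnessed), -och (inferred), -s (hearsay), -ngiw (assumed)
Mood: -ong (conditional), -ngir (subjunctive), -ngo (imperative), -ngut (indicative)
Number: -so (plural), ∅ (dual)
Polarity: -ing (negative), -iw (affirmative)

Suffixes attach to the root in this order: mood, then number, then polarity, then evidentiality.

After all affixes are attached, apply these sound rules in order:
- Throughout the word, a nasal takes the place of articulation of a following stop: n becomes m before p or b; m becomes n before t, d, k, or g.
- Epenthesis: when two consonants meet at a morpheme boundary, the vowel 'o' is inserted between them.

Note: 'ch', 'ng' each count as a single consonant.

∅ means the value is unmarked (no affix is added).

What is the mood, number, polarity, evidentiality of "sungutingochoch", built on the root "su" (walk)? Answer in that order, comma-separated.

Segment: su-ngut-ing-choch.
mood: -ngut → indicative.
number: ∅ → dual.
polarity: -ing → negative.
evidentiality: -wes/choch → witnessed.

indicative, dual, negative, witnessed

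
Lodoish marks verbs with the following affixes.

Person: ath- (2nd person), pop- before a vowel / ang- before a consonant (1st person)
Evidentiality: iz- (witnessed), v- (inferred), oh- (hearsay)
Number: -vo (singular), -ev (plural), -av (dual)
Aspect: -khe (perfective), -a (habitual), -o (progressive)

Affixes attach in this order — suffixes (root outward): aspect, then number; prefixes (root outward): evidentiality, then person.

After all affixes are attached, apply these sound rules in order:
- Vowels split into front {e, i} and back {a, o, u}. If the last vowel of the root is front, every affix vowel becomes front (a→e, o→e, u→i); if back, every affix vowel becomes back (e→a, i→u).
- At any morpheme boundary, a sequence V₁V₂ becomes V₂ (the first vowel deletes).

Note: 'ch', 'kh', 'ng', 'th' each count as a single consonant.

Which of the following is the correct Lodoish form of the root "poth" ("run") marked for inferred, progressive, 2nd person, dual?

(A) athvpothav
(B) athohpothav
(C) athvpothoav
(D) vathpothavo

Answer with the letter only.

Attach aspect progressive -o → potho.
Attach number dual -av → pothoav.
Attach evidentiality inferred v- → vpothoav.
Attach person 2nd person ath- → athvpothoav.
Vowel harmony: no change.
Apply vowel deletion: athvpothoav → athvpothav.
So the correct form is athvpothav, option (A).
(C) athvpothoav is wrong: it fails to apply the sound rule(s).
(D) vathpothavo is wrong: it has the affixes in the wrong order.
(B) athohpothav is wrong: it uses hearsay instead of inferred for evidentiality.

A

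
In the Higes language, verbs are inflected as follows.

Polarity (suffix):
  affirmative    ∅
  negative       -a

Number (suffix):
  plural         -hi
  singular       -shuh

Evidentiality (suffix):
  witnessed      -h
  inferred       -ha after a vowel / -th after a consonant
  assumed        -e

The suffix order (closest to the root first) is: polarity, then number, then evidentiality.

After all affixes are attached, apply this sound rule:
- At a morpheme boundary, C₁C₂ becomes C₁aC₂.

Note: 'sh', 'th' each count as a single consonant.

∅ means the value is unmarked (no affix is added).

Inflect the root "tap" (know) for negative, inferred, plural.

Attach polarity negative -a → tapa.
Attach number plural -hi → tapahi.
Attach evidentiality inferred -ha (after vowel 'i') → tapahiha.
Epenthesis: no change.

tapahiha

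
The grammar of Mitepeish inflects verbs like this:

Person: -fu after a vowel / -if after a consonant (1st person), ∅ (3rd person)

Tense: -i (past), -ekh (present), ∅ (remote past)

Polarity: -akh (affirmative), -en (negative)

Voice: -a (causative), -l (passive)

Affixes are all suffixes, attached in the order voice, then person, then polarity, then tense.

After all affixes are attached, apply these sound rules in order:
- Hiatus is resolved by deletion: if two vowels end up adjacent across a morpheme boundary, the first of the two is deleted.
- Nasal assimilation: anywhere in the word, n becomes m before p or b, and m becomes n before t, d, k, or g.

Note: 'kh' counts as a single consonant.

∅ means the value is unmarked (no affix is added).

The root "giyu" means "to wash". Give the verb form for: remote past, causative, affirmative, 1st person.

Attach voice causative -a → giyua.
Attach person 1st person -fu (after vowel 'a') → giyuafu.
Attach polarity affirmative -akh → giyuafuakh.
tense = remote past: zero marking, form stays giyuafuakh.
Apply vowel deletion: giyuafuakh → giyafakh.
Nasal assimilation: no change.

giyafakh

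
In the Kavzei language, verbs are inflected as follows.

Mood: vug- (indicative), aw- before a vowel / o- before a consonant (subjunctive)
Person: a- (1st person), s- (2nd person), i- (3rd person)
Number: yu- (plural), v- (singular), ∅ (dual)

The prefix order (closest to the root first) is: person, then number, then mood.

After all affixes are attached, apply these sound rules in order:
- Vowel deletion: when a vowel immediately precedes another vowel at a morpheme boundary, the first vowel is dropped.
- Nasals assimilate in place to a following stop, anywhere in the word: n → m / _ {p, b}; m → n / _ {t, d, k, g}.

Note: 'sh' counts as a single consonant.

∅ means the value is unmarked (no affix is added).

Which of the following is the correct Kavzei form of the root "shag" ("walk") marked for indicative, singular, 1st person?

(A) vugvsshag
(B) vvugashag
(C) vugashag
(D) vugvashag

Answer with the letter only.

Attach person 1st person a- → ashag.
Attach number singular v- → vashag.
Attach mood indicative vug- → vugvashag.
Vowel deletion: no change.
Nasal assimilation: no change.
So the correct form is vugvashag, option (D).
(C) vugashag is wrong: it uses dual instead of singular for number.
(A) vugvsshag is wrong: it uses 2nd person instead of 1st person for person.
(B) vvugashag is wrong: it has the affixes in the wrong order.

D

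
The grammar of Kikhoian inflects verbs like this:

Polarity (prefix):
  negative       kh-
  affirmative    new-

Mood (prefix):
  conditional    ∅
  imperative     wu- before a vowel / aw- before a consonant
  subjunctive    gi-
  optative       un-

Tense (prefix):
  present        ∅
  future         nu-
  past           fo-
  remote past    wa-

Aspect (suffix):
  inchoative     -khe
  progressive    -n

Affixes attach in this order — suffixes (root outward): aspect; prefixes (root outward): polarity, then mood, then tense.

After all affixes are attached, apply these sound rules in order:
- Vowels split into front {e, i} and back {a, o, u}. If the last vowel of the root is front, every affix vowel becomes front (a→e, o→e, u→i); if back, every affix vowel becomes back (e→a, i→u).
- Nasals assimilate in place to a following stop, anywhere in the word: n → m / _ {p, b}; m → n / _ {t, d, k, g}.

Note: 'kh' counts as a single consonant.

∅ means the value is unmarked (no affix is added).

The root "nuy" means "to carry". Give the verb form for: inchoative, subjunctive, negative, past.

Attach aspect inchoative -khe → nuykhe.
Attach polarity negative kh- → khnuykhe.
Attach mood subjunctive gi- → gikhnuykhe.
Attach tense past fo- → fogikhnuykhe.
Apply vowel harmony: fogikhnuykhe → fogukhnuykha.
Nasal assimilation: no change.

fogukhnuykha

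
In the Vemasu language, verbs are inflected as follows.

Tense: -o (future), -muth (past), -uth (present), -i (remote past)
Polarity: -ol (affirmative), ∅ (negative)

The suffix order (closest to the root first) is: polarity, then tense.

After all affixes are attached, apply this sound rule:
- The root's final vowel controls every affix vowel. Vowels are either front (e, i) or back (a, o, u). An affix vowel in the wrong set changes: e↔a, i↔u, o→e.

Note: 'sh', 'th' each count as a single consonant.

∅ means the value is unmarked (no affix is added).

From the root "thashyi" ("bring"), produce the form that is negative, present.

polarity = negative: zero marking, form stays thashyi.
Attach tense present -uth → thashyiuth.
Apply vowel harmony: thashyiuth → thashyiith.

thashyiith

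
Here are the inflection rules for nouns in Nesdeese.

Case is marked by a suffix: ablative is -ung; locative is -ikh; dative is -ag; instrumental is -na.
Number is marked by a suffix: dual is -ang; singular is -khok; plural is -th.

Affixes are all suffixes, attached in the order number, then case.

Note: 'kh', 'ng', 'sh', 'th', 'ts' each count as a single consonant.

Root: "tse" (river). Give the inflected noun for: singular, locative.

Attach number singular -khok → tsekhok.
Attach case locative -ikh → tsekhokikh.

tsekhokikh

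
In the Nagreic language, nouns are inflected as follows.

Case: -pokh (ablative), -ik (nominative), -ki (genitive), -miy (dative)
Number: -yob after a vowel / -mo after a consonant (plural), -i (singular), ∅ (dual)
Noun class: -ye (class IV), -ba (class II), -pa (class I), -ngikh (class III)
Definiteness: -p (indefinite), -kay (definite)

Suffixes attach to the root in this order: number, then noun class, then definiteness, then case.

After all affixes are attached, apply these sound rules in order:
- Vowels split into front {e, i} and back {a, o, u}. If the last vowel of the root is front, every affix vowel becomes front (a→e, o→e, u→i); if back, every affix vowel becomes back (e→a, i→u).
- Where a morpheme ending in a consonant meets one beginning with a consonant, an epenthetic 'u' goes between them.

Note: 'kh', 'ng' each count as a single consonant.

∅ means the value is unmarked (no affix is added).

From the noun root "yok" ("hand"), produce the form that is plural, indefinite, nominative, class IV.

yokumoyapuk

Attach number plural -mo (after consonant 'k') → yokmo.
Attach noun class class IV -ye → yokmoye.
Attach definiteness indefinite -p → yokmoyep.
Attach case nominative -ik → yokmoyepik.
Apply vowel harmony: yokmoyepik → yokmoyapuk.
Apply epenthesis: yokmoyapuk → yokumoyapuk.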